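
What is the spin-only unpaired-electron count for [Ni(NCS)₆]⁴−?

Summing ligand charges against the −4 overall charge gives an oxidation state of +2 for nickel.
Group 10 minus oxidation state 2 gives a d⁸ configuration.
In an octahedral field the d⁸ configuration is t₂g⁶e_g² (only one arrangement possible), giving 2 unpaired electrons.

2 unpaired electrons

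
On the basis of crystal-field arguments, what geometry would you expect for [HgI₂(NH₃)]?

trigonal planar

Summing ligand charges against the 0 overall charge gives an oxidation state of +2 for mercury.
Group 12 minus oxidation state 2 gives a d¹⁰ configuration.
With 3 monodentate ligands the coordination number is 3.
Three ligands around a d¹⁰ centre minimise repulsion in a trigonal-planar arrangement.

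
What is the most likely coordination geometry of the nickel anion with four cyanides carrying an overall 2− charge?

square planar

Ligand charges: each cyanide is −1. With an overall charge of −2 the nickel centre must be in the +2 oxidation state.
Group 10 minus oxidation state 2 gives a d⁸ configuration.
Coordination number: 4.
Cyanide is a strong-field ligand (high in the spectrochemical series).
A 3d d⁸ ion with strong-field ligands gains enough CFSE to favour square planar over tetrahedral.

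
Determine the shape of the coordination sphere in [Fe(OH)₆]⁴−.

Each hydroxide is −1; balancing the −4 overall charge requires Fe(II).
Fe sits in group 8, so the d-electron count is 8 − 2 = 6.
Coordination number: 6.
Six donors around a single metal centre give an octahedral coordination sphere.

octahedral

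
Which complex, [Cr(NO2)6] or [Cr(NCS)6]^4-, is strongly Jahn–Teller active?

[Cr(NCS)6]^4-

[Cr(NO2)6]: Each nitro (N-bound nitrite) is −1; balancing the 0 overall charge requires Cr(VI). Group 6 minus oxidation state 6 gives a d⁰ configuration. The d⁰ configuration leaves the e_g set evenly filled (or empty) — no strong Jahn–Teller driving force.
[Cr(NCS)6]^4-: Ligand charges: each isothiocyanate is −1. With an overall charge of −4 the chromium centre must be in the +2 oxidation state. Chromium is a group-6 element; Cr(II) is therefore d⁴. Isothiocyanate is a weak-field ligand for a first-row metal, so the complex is high-spin. The t₂g³e_g¹ (high-spin) configuration has an unevenly filled e_g set; the Jahn–Teller theorem predicts a tetragonal distortion (typically axial elongation) to lift the degeneracy.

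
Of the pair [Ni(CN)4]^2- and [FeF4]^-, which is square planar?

For [Ni(CN)4]^2-: Ligand charges: each cyanide is −1. With an overall charge of −2 the nickel centre must be in the +2 oxidation state. Nickel is a group-10 element; Ni(II) is therefore d⁸. Cyanide is a strong-field ligand (high in the spectrochemical series). A 3d d⁸ ion with strong-field ligands gains enough CFSE to favour square planar over tetrahedral. → square planar.
For [FeF4]^-: Summing ligand charges against the −1 overall charge gives an oxidation state of +3 for iron. Iron is a group-8 element; Fe(III) is therefore d⁵. A high-spin d⁵ ion has zero CFSE in either geometry, so four ligands adopt the sterically favoured tetrahedral geometry. → tetrahedral.

[Ni(CN)4]^2-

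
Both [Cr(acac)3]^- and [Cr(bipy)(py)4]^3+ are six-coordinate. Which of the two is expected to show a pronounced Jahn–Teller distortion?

[Cr(acac)3]^-

[Cr(acac)3]^-: Summing ligand charges against the −1 overall charge gives an oxidation state of +2 for chromium. Chromium is a group-6 element; Cr(II) is therefore d⁴. Acetylacetonate is a weak-field ligand for a first-row metal, so the complex is high-spin. The t₂g³e_g¹ (high-spin) configuration has an unevenly filled e_g set; the Jahn–Teller theorem predicts a tetragonal distortion (typically axial elongation) to lift the degeneracy.
[Cr(bipy)(py)4]^3+: 2,2′-bipyridine is neutral; pyridine is neutral; balancing the +3 overall charge requires Cr(III). Group 6 minus oxidation state 3 gives a d³ configuration. The d³ configuration leaves the e_g set evenly filled (or empty) — no strong Jahn–Teller driving force.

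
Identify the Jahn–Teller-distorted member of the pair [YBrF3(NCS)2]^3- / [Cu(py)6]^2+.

[Cu(py)6]^2+

[YBrF3(NCS)2]^3-: Summing ligand charges against the −3 overall charge gives an oxidation state of +3 for yttrium. Yttrium is a group-3 element; Y(III) is therefore d⁰. The d⁰ configuration leaves the e_g set evenly filled (or empty) — no strong Jahn–Teller driving force.
[Cu(py)6]^2+: Pyridine is neutral; balancing the +2 overall charge requires Cu(II). Copper is a group-11 element; Cu(II) is therefore d⁹. The t₂g⁶e_g³ configuration has an unevenly filled e_g set; the Jahn–Teller theorem predicts a tetragonal distortion (typically axial elongation) to lift the degeneracy.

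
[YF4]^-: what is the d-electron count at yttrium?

d⁰

Each fluoride is −1; balancing the −1 overall charge requires Y(III).
Yttrium is a group-3 element; Y(III) is therefore d⁰.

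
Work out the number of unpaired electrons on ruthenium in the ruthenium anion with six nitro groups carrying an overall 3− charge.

1

Each nitro (N-bound nitrite) is −1; balancing the −3 overall charge requires Ru(III).
Ruthenium is a group-8 element; Ru(III) is therefore d⁵.
The spin state decides the count: a 4d ion has a large Δₒ and is invariably low-spin.
An octahedral low-spin d⁵ ion is t₂g⁵e_g⁰, giving 1 unpaired electron.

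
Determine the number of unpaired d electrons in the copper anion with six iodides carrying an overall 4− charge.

Ligand charges: each iodide is −1. With an overall charge of −4 the copper centre must be in the +2 oxidation state.
Copper is a group-11 element; Cu(II) is therefore d⁹.
In an octahedral field the d⁹ configuration is t₂g⁶e_g³ (only one arrangement possible), giving 1 unpaired electron.

1 unpaired electron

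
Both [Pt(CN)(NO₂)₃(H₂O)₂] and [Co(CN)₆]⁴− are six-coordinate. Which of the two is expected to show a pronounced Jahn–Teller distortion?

[Co(CN)₆]⁴−

[Pt(CN)(NO₂)₃(H₂O)₂]: Summing ligand charges against the 0 overall charge gives an oxidation state of +4 for platinum. Platinum is a group-10 element; Pt(IV) is therefore d⁶. A 5d ion has a large Δₒ and is invariably low-spin. The d⁶ configuration leaves the e_g set evenly filled (or empty) — no strong Jahn–Teller driving force.
[Co(CN)₆]⁴−: Each cyanide is −1; balancing the −4 overall charge requires Co(II). Co sits in group 9, so the d-electron count is 9 − 2 = 7. Cyanide is a strong-field ligand (high in the spectrochemical series) for a first-row metal, so the complex is low-spin. The t₂g⁶e_g¹ (low-spin) configuration has an unevenly filled e_g set; the Jahn–Teller theorem predicts a tetragonal distortion (typically axial elongation) to lift the degeneracy.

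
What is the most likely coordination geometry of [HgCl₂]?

Ligand charges: each chloride is −1. With an overall charge of 0 the mercury centre must be in the +2 oxidation state.
Hg sits in group 12, so the d-electron count is 12 − 2 = 10.
With 2 monodentate ligands the coordination number is 2.
A d¹⁰ ion with only two ligands adopts a linear arrangement (sp hybridisation; no CFSE preference).

linear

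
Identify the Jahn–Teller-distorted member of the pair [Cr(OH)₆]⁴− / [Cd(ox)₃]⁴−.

[Cr(OH)₆]⁴−

[Cr(OH)₆]⁴−: Summing ligand charges against the −4 overall charge gives an oxidation state of +2 for chromium. Group 6 minus oxidation state 2 gives a d⁴ configuration. Hydroxide is a weak-field ligand for a first-row metal, so the complex is high-spin. The t₂g³e_g¹ (high-spin) configuration has an unevenly filled e_g set; the Jahn–Teller theorem predicts a tetragonal distortion (typically axial elongation) to lift the degeneracy.
[Cd(ox)₃]⁴−: Ligand charges: each oxalate is −2. With an overall charge of −4 the cadmium centre must be in the +2 oxidation state. Group 12 minus oxidation state 2 gives a d¹⁰ configuration. The d¹⁰ configuration leaves the e_g set evenly filled (or empty) — no strong Jahn–Teller driving force.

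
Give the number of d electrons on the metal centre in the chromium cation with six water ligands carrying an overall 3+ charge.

Summing ligand charges against the +3 overall charge gives an oxidation state of +3 for chromium.
Chromium is a group-6 element; Cr(III) is therefore d³.

d³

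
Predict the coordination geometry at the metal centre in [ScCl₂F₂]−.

Summing ligand charges against the −1 overall charge gives an oxidation state of +3 for scandium.
Group 3 minus oxidation state 3 gives a d⁰ configuration.
With 4 monodentate ligands the coordination number is 4.
A d⁰ ion has no crystal-field stabilisation preference between square planar and tetrahedral, so four ligands adopt the sterically favoured tetrahedral geometry.

tetrahedral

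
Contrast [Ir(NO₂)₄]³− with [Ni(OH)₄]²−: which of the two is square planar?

[Ir(NO₂)₄]³−

For [Ir(NO₂)₄]³−: Summing ligand charges against the −3 overall charge gives an oxidation state of +1 for iridium. Group 9 minus oxidation state 1 gives a d⁸ configuration. A 5d d⁸ ion has a large crystal-field splitting; square planar leaves the high-energy d_{x²−y²} orbital empty and maximises CFSE. → square planar.
For [Ni(OH)₄]²−: Ligand charges: each hydroxide is −1. With an overall charge of −2 the nickel centre must be in the +2 oxidation state. Ni sits in group 10, so the d-electron count is 10 − 2 = 8. Hydroxide is a weak-field ligand. With weak-field ligands the CFSE gain from square planar is small, so a 3d d⁸ ion takes the sterically preferred tetrahedral geometry. → tetrahedral.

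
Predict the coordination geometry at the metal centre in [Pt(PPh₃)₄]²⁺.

square planar

Triphenylphosphine is neutral; balancing the +2 overall charge requires Pt(II).
Pt sits in group 10, so the d-electron count is 10 − 2 = 8.
Coordination number: 4.
A 5d d⁸ ion has a large crystal-field splitting; square planar leaves the high-energy d_{x²−y²} orbital empty and maximises CFSE.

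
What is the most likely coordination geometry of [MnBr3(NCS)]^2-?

tetrahedral

Each bromide is −1; each isothiocyanate is −1; balancing the −2 overall charge requires Mn(II).
Mn sits in group 7, so the d-electron count is 7 − 2 = 5.
With 4 monodentate ligands the coordination number is 4.
Bromide and isothiocyanate are weak-field ligands.
A high-spin d⁵ ion has zero CFSE in either geometry, so four ligands adopt the sterically favoured tetrahedral geometry.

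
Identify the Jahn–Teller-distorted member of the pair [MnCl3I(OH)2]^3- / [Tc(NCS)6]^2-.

[MnCl3I(OH)2]^3-

[MnCl3I(OH)2]^3-: Ligand charges: each chloride is −1; each iodide is −1; each hydroxide is −1. With an overall charge of −3 the manganese centre must be in the +3 oxidation state. Manganese is a group-7 element; Mn(III) is therefore d⁴. Chloride, hydroxide, and iodide are weak-field ligands for a first-row metal, so the complex is high-spin. The t₂g³e_g¹ (high-spin) configuration has an unevenly filled e_g set; the Jahn–Teller theorem predicts a tetragonal distortion (typically axial elongation) to lift the degeneracy.
[Tc(NCS)6]^2-: Ligand charges: each isothiocyanate is −1. With an overall charge of −2 the technetium centre must be in the +4 oxidation state. Group 7 minus oxidation state 4 gives a d³ configuration. The d³ configuration leaves the e_g set evenly filled (or empty) — no strong Jahn–Teller driving force.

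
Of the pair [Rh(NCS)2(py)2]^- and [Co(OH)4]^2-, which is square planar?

[Rh(NCS)2(py)2]^-

For [Rh(NCS)2(py)2]^-: Each isothiocyanate is −1; pyridine is neutral; balancing the −1 overall charge requires Rh(I). Rh sits in group 9, so the d-electron count is 9 − 1 = 8. A 4d d⁸ ion has a large crystal-field splitting; square planar leaves the high-energy d_{x²−y²} orbital empty and maximises CFSE. → square planar.
For [Co(OH)4]^2-: Summing ligand charges against the −2 overall charge gives an oxidation state of +2 for cobalt. Group 9 minus oxidation state 2 gives a d⁷ configuration. For a high-spin 3d d⁷ ion with weak-field ligands the small Δₜ gives little square-planar CFSE advantage, so four ligands adopt the sterically favoured tetrahedral geometry. → tetrahedral.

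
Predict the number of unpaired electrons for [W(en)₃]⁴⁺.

Summing ligand charges against the +4 overall charge gives an oxidation state of +4 for tungsten.
W sits in group 6, so the d-electron count is 6 − 4 = 2.
Counting donor atoms: 3×ethylenediamine (bidentate) → 6 donors. Coordination number = 6.
In an octahedral field the d² configuration is t₂g²e_g⁰ (only one arrangement possible), giving 2 unpaired electrons.

2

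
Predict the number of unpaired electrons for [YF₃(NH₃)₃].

0

Ligand charges: each fluoride is −1; ammonia is neutral. With an overall charge of 0 the yttrium centre must be in the +3 oxidation state.
Yttrium is a group-3 element; Y(III) is therefore d⁰.
In an octahedral field the d⁰ configuration is t₂g⁰e_g⁰, giving 0 unpaired electrons.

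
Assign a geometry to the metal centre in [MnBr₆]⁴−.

Summing ligand charges against the −4 overall charge gives an oxidation state of +2 for manganese.
Manganese is a group-7 element; Mn(II) is therefore d⁵.
With 6 monodentate ligands the coordination number is 6.
Six donors around a single metal centre give an octahedral coordination sphere.

octahedral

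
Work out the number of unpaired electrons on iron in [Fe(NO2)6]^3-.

1 unpaired electron

Each nitro (N-bound nitrite) is −1; balancing the −3 overall charge requires Fe(III).
Iron is a group-8 element; Fe(III) is therefore d⁵.
The spin state decides the count: Nitro (N-bound nitrite) is a strong-field ligand (high in the spectrochemical series) for a first-row metal, so the complex is low-spin.
An octahedral low-spin d⁵ ion is t₂g⁵e_g⁰, giving 1 unpaired electron.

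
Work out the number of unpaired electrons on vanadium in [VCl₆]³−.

Each chloride is −1; balancing the −3 overall charge requires V(III).
V sits in group 5, so the d-electron count is 5 − 3 = 2.
In an octahedral field the d² configuration is t₂g²e_g⁰ (only one arrangement possible), giving 2 unpaired electrons.

2 unpaired electrons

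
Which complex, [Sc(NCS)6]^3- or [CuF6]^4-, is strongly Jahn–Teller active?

[Sc(NCS)6]^3-: Ligand charges: each isothiocyanate is −1. With an overall charge of −3 the scandium centre must be in the +3 oxidation state. Group 3 minus oxidation state 3 gives a d⁰ configuration. The d⁰ configuration leaves the e_g set evenly filled (or empty) — no strong Jahn–Teller driving force.
[CuF6]^4-: Summing ligand charges against the −4 overall charge gives an oxidation state of +2 for copper. Cu sits in group 11, so the d-electron count is 11 − 2 = 9. The t₂g⁶e_g³ configuration has an unevenly filled e_g set; the Jahn–Teller theorem predicts a tetragonal distortion (typically axial elongation) to lift the degeneracy.

[CuF6]^4-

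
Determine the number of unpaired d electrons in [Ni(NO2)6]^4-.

Each nitro (N-bound nitrite) is −1; balancing the −4 overall charge requires Ni(II).
Ni sits in group 10, so the d-electron count is 10 − 2 = 8.
In an octahedral field the d⁸ configuration is t₂g⁶e_g² (only one arrangement possible), giving 2 unpaired electrons.

2 unpaired electrons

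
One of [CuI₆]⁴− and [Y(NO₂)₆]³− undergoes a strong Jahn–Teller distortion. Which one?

[CuI₆]⁴−

[CuI₆]⁴−: Ligand charges: each iodide is −1. With an overall charge of −4 the copper centre must be in the +2 oxidation state. Group 11 minus oxidation state 2 gives a d⁹ configuration. The t₂g⁶e_g³ configuration has an unevenly filled e_g set; the Jahn–Teller theorem predicts a tetragonal distortion (typically axial elongation) to lift the degeneracy.
[Y(NO₂)₆]³−: Ligand charges: each nitro (N-bound nitrite) is −1. With an overall charge of −3 the yttrium centre must be in the +3 oxidation state. Y sits in group 3, so the d-electron count is 3 − 3 = 0. The d⁰ configuration leaves the e_g set evenly filled (or empty) — no strong Jahn–Teller driving force.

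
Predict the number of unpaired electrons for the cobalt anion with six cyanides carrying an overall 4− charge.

Summing ligand charges against the −4 overall charge gives an oxidation state of +2 for cobalt.
Co sits in group 9, so the d-electron count is 9 − 2 = 7.
The spin state decides the count: Cyanide is a strong-field ligand (high in the spectrochemical series) for a first-row metal, so the complex is low-spin.
An octahedral low-spin d⁷ ion is t₂g⁶e_g¹, giving 1 unpaired electron.

1 unpaired electron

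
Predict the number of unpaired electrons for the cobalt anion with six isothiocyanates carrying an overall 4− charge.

Each isothiocyanate is −1; balancing the −4 overall charge requires Co(II).
Group 9 minus oxidation state 2 gives a d⁷ configuration.
The spin state decides the count: Isothiocyanate is a weak-field ligand for a first-row metal, so the complex is high-spin.
An octahedral high-spin d⁷ ion is t₂g⁵e_g², giving 3 unpaired electrons.

3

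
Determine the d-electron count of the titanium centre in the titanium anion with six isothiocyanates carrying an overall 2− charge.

d0

Each isothiocyanate is −1; balancing the −2 overall charge requires Ti(IV).
Group 4 minus oxidation state 4 gives a d⁰ configuration.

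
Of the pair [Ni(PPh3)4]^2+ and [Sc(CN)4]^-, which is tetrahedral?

For [Ni(PPh3)4]^2+: Ligand charges: triphenylphosphine is neutral. With an overall charge of +2 the nickel centre must be in the +2 oxidation state. Nickel is a group-10 element; Ni(II) is therefore d⁸. Triphenylphosphine is a strong-field ligand (high in the spectrochemical series). A 3d d⁸ ion with strong-field ligands gains enough CFSE to favour square planar over tetrahedral. → square planar.
For [Sc(CN)4]^-: Ligand charges: each cyanide is −1. With an overall charge of −1 the scandium centre must be in the +3 oxidation state. Scandium is a group-3 element; Sc(III) is therefore d⁰. A d⁰ ion has no crystal-field stabilisation preference between square planar and tetrahedral, so four ligands adopt the sterically favoured tetrahedral geometry. → tetrahedral.

[Sc(CN)4]^-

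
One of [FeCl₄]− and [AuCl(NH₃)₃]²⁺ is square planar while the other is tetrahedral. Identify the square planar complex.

[AuCl(NH₃)₃]²⁺

For [FeCl₄]−: Ligand charges: each chloride is −1. With an overall charge of −1 the iron centre must be in the +3 oxidation state. Iron is a group-8 element; Fe(III) is therefore d⁵. A high-spin d⁵ ion has zero CFSE in either geometry, so four ligands adopt the sterically favoured tetrahedral geometry. → tetrahedral.
For [AuCl(NH₃)₃]²⁺: Each chloride is −1; ammonia is neutral; balancing the +2 overall charge requires Au(III). Gold is a group-11 element; Au(III) is therefore d⁸. A 5d d⁸ ion has a large crystal-field splitting; square planar leaves the high-energy d_{x²−y²} orbital empty and maximises CFSE. → square planar.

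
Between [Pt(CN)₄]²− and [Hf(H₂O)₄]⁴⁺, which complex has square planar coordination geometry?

[Pt(CN)₄]²−

For [Pt(CN)₄]²−: Ligand charges: each cyanide is −1. With an overall charge of −2 the platinum centre must be in the +2 oxidation state. Platinum is a group-10 element; Pt(II) is therefore d⁸. A 5d d⁸ ion has a large crystal-field splitting; square planar leaves the high-energy d_{x²−y²} orbital empty and maximises CFSE. → square planar.
For [Hf(H₂O)₄]⁴⁺: Summing ligand charges against the +4 overall charge gives an oxidation state of +4 for hafnium. Hafnium is a group-4 element; Hf(IV) is therefore d⁰. A d⁰ ion has no crystal-field stabilisation preference between square planar and tetrahedral, so four ligands adopt the sterically favoured tetrahedral geometry. → tetrahedral.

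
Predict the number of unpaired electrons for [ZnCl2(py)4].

Ligand charges: each chloride is −1; pyridine is neutral. With an overall charge of 0 the zinc centre must be in the +2 oxidation state.
Group 12 minus oxidation state 2 gives a d¹⁰ configuration.
In an octahedral field the d¹⁰ configuration is t₂g⁶e_g⁴, giving 0 unpaired electrons.

0 unpaired electrons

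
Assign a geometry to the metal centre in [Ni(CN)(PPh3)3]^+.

Summing ligand charges against the +1 overall charge gives an oxidation state of +2 for nickel.
Ni sits in group 10, so the d-electron count is 10 − 2 = 8.
Coordination number: 4.
Cyanide and triphenylphosphine are strong-field ligands (high in the spectrochemical series).
A 3d d⁸ ion with strong-field ligands gains enough CFSE to favour square planar over tetrahedral.

square planar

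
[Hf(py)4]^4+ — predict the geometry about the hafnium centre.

Pyridine is neutral; balancing the +4 overall charge requires Hf(IV).
Group 4 minus oxidation state 4 gives a d⁰ configuration.
With 4 monodentate ligands the coordination number is 4.
A d⁰ ion has no crystal-field stabilisation preference between square planar and tetrahedral, so four ligands adopt the sterically favoured tetrahedral geometry.

tetrahedral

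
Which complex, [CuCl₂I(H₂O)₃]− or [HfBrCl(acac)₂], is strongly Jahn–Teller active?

[CuCl₂I(H₂O)₃]−: Ligand charges: each chloride is −1; each iodide is −1; water is neutral. With an overall charge of −1 the copper centre must be in the +2 oxidation state. Group 11 minus oxidation state 2 gives a d⁹ configuration. The t₂g⁶e_g³ configuration has an unevenly filled e_g set; the Jahn–Teller theorem predicts a tetragonal distortion (typically axial elongation) to lift the degeneracy.
[HfBrCl(acac)₂]: Summing ligand charges against the 0 overall charge gives an oxidation state of +4 for hafnium. Hafnium is a group-4 element; Hf(IV) is therefore d⁰. The d⁰ configuration leaves the e_g set evenly filled (or empty) — no strong Jahn–Teller driving force.

[CuCl₂I(H₂O)₃]−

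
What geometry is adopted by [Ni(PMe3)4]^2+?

square planar

Summing ligand charges against the +2 overall charge gives an oxidation state of +2 for nickel.
Ni sits in group 10, so the d-electron count is 10 − 2 = 8.
Coordination number: 4.
Trimethylphosphine is a strong-field ligand (high in the spectrochemical series).
A 3d d⁸ ion with strong-field ligands gains enough CFSE to favour square planar over tetrahedral.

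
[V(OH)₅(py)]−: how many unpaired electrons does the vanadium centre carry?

Summing ligand charges against the −1 overall charge gives an oxidation state of +4 for vanadium.
Vanadium is a group-5 element; V(IV) is therefore d¹.
In an octahedral field the d¹ configuration is t₂g¹e_g⁰ (only one arrangement possible), giving 1 unpaired electron.

1 unpaired electron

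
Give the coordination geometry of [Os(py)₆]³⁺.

octahedral

Ligand charges: pyridine is neutral. With an overall charge of +3 the osmium centre must be in the +3 oxidation state.
Os sits in group 8, so the d-electron count is 8 − 3 = 5.
Coordination number: 6.
Six donors around a single metal centre give an octahedral coordination sphere.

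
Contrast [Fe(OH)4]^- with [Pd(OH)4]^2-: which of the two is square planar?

[Pd(OH)4]^2-

For [Fe(OH)4]^-: Each hydroxide is −1; balancing the −1 overall charge requires Fe(III). Iron is a group-8 element; Fe(III) is therefore d⁵. A high-spin d⁵ ion has zero CFSE in either geometry, so four ligands adopt the sterically favoured tetrahedral geometry. → tetrahedral.
For [Pd(OH)4]^2-: Ligand charges: each hydroxide is −1. With an overall charge of −2 the palladium centre must be in the +2 oxidation state. Group 10 minus oxidation state 2 gives a d⁸ configuration. A 4d d⁸ ion has a large crystal-field splitting; square planar leaves the high-energy d_{x²−y²} orbital empty and maximises CFSE. → square planar.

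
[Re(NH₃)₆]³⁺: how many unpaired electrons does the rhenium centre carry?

2 unpaired electrons

Ligand charges: ammonia is neutral. With an overall charge of +3 the rhenium centre must be in the +3 oxidation state.
Rhenium is a group-7 element; Re(III) is therefore d⁴.
The spin state decides the count: a 5d ion has a large Δₒ and is invariably low-spin.
An octahedral low-spin d⁴ ion is t₂g⁴e_g⁰, giving 2 unpaired electrons.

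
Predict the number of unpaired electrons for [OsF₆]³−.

1 unpaired electron

Each fluoride is −1; balancing the −3 overall charge requires Os(III).
Osmium is a group-8 element; Os(III) is therefore d⁵.
The spin state decides the count: a 5d ion has a large Δₒ and is invariably low-spin.
An octahedral low-spin d⁵ ion is t₂g⁵e_g⁰, giving 1 unpaired electron.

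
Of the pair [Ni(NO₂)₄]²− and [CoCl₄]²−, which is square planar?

[Ni(NO₂)₄]²−

For [Ni(NO₂)₄]²−: Each nitro (N-bound nitrite) is −1; balancing the −2 overall charge requires Ni(II). Nickel is a group-10 element; Ni(II) is therefore d⁸. Nitro (N-bound nitrite) is a strong-field ligand (high in the spectrochemical series). A 3d d⁸ ion with strong-field ligands gains enough CFSE to favour square planar over tetrahedral. → square planar.
For [CoCl₄]²−: Summing ligand charges against the −2 overall charge gives an oxidation state of +2 for cobalt. Group 9 minus oxidation state 2 gives a d⁷ configuration. For a high-spin 3d d⁷ ion with weak-field ligands the small Δₜ gives little square-planar CFSE advantage, so four ligands adopt the sterically favoured tetrahedral geometry. → tetrahedral.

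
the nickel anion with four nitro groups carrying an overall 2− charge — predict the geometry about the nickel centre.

Each nitro (N-bound nitrite) is −1; balancing the −2 overall charge requires Ni(II).
Nickel is a group-10 element; Ni(II) is therefore d⁸.
With 4 monodentate ligands the coordination number is 4.
Nitro (N-bound nitrite) is a strong-field ligand (high in the spectrochemical series).
A 3d d⁸ ion with strong-field ligands gains enough CFSE to favour square planar over tetrahedral.

square planar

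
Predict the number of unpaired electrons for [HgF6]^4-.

Summing ligand charges against the −4 overall charge gives an oxidation state of +2 for mercury.
Group 12 minus oxidation state 2 gives a d¹⁰ configuration.
In an octahedral field the d¹⁰ configuration is t₂g⁶e_g⁴, giving 0 unpaired electrons.

0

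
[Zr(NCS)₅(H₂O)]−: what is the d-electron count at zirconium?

d0

Ligand charges: each isothiocyanate is −1; water is neutral. With an overall charge of −1 the zirconium centre must be in the +4 oxidation state.
Zr sits in group 4, so the d-electron count is 4 − 4 = 0.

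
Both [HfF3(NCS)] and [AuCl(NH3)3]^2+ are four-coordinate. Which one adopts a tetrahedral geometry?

For [HfF3(NCS)]: Each fluoride is −1; each isothiocyanate is −1; balancing the 0 overall charge requires Hf(IV). Hf sits in group 4, so the d-electron count is 4 − 4 = 0. A d⁰ ion has no crystal-field stabilisation preference between square planar and tetrahedral, so four ligands adopt the sterically favoured tetrahedral geometry. → tetrahedral.
For [AuCl(NH3)3]^2+: Summing ligand charges against the +2 overall charge gives an oxidation state of +3 for gold. Au sits in group 11, so the d-electron count is 11 − 3 = 8. A 5d d⁸ ion has a large crystal-field splitting; square planar leaves the high-energy d_{x²−y²} orbital empty and maximises CFSE. → square planar.

[HfF3(NCS)]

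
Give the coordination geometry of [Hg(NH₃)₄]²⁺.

tetrahedral

Summing ligand charges against the +2 overall charge gives an oxidation state of +2 for mercury.
Hg sits in group 12, so the d-electron count is 12 − 2 = 10.
Coordination number: 4.
A d¹⁰ ion has no crystal-field stabilisation preference between square planar and tetrahedral, so four ligands adopt the sterically favoured tetrahedral geometry.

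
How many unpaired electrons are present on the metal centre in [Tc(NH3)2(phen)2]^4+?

3 unpaired electrons

Summing ligand charges against the +4 overall charge gives an oxidation state of +4 for technetium.
Group 7 minus oxidation state 4 gives a d³ configuration.
Counting donor atoms: 2×ammonia (monodentate) → 2 donors; 2×1,10-phenanthroline (bidentate) → 4 donors. Coordination number = 6.
In an octahedral field the d³ configuration is t₂g³e_g⁰ (only one arrangement possible), giving 3 unpaired electrons.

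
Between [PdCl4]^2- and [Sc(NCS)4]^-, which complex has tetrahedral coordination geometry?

For [PdCl4]^2-: Ligand charges: each chloride is −1. With an overall charge of −2 the palladium centre must be in the +2 oxidation state. Group 10 minus oxidation state 2 gives a d⁸ configuration. A 4d d⁸ ion has a large crystal-field splitting; square planar leaves the high-energy d_{x²−y²} orbital empty and maximises CFSE. → square planar.
For [Sc(NCS)4]^-: Ligand charges: each isothiocyanate is −1. With an overall charge of −1 the scandium centre must be in the +3 oxidation state. Sc sits in group 3, so the d-electron count is 3 − 3 = 0. A d⁰ ion has no crystal-field stabilisation preference between square planar and tetrahedral, so four ligands adopt the sterically favoured tetrahedral geometry. → tetrahedral.

[Sc(NCS)4]^-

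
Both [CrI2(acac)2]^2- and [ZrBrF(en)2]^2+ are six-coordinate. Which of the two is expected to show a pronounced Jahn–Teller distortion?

[CrI2(acac)2]^2-: Summing ligand charges against the −2 overall charge gives an oxidation state of +2 for chromium. Cr sits in group 6, so the d-electron count is 6 − 2 = 4. Acetylacetonate and iodide are weak-field ligands for a first-row metal, so the complex is high-spin. The t₂g³e_g¹ (high-spin) configuration has an unevenly filled e_g set; the Jahn–Teller theorem predicts a tetragonal distortion (typically axial elongation) to lift the degeneracy.
[ZrBrF(en)2]^2+: Ligand charges: each bromide is −1; each fluoride is −1; ethylenediamine is neutral. With an overall charge of +2 the zirconium centre must be in the +4 oxidation state. Zr sits in group 4, so the d-electron count is 4 − 4 = 0. The d⁰ configuration leaves the e_g set evenly filled (or empty) — no strong Jahn–Teller driving force.

[CrI2(acac)2]^2-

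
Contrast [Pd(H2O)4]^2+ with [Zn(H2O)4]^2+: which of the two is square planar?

For [Pd(H2O)4]^2+: Water is neutral; balancing the +2 overall charge requires Pd(II). Palladium is a group-10 element; Pd(II) is therefore d⁸. A 4d d⁸ ion has a large crystal-field splitting; square planar leaves the high-energy d_{x²−y²} orbital empty and maximises CFSE. → square planar.
For [Zn(H2O)4]^2+: Summing ligand charges against the +2 overall charge gives an oxidation state of +2 for zinc. Zinc is a group-12 element; Zn(II) is therefore d¹⁰. A d¹⁰ ion has no crystal-field stabilisation preference between square planar and tetrahedral, so four ligands adopt the sterically favoured tetrahedral geometry. → tetrahedral.

[Pd(H2O)4]^2+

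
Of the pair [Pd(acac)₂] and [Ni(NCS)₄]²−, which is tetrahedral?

[Ni(NCS)₄]²−

For [Pd(acac)₂]: Ligand charges: each acetylacetonate is −1. With an overall charge of 0 the palladium centre must be in the +2 oxidation state. Group 10 minus oxidation state 2 gives a d⁸ configuration. A 4d d⁸ ion has a large crystal-field splitting; square planar leaves the high-energy d_{x²−y²} orbital empty and maximises CFSE. → square planar.
For [Ni(NCS)₄]²−: Each isothiocyanate is −1; balancing the −2 overall charge requires Ni(II). Ni sits in group 10, so the d-electron count is 10 − 2 = 8. Isothiocyanate is a weak-field ligand. With weak-field ligands the CFSE gain from square planar is small, so a 3d d⁸ ion takes the sterically preferred tetrahedral geometry. → tetrahedral.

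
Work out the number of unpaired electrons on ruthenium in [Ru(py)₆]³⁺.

1

Ligand charges: pyridine is neutral. With an overall charge of +3 the ruthenium centre must be in the +3 oxidation state.
Ru sits in group 8, so the d-electron count is 8 − 3 = 5.
The spin state decides the count: a 4d ion has a large Δₒ and is invariably low-spin.
An octahedral low-spin d⁵ ion is t₂g⁵e_g⁰, giving 1 unpaired electron.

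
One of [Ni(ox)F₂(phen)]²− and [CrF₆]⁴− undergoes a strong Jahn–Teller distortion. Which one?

[Ni(ox)F₂(phen)]²−: Each oxalate is −2; each fluoride is −1; 1,10-phenanthroline is neutral; balancing the −2 overall charge requires Ni(II). Group 10 minus oxidation state 2 gives a d⁸ configuration. The d⁸ configuration leaves the e_g set evenly filled (or empty) — no strong Jahn–Teller driving force.
[CrF₆]⁴−: Ligand charges: each fluoride is −1. With an overall charge of −4 the chromium centre must be in the +2 oxidation state. Chromium is a group-6 element; Cr(II) is therefore d⁴. Fluoride is a weak-field ligand for a first-row metal, so the complex is high-spin. The t₂g³e_g¹ (high-spin) configuration has an unevenly filled e_g set; the Jahn–Teller theorem predicts a tetragonal distortion (typically axial elongation) to lift the degeneracy.

[CrF₆]⁴−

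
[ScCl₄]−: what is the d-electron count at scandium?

d0

Each chloride is −1; balancing the −1 overall charge requires Sc(III).
Group 3 minus oxidation state 3 gives a d⁰ configuration.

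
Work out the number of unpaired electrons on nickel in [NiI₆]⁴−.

Each iodide is −1; balancing the −4 overall charge requires Ni(II).
Nickel is a group-10 element; Ni(II) is therefore d⁸.
In an octahedral field the d⁸ configuration is t₂g⁶e_g² (only one arrangement possible), giving 2 unpaired electrons.

2 unpaired electrons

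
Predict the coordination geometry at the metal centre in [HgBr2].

Ligand charges: each bromide is −1. With an overall charge of 0 the mercury centre must be in the +2 oxidation state.
Group 12 minus oxidation state 2 gives a d¹⁰ configuration.
Coordination number: 2.
A d¹⁰ ion with only two ligands adopts a linear arrangement (sp hybridisation; no CFSE preference).

linear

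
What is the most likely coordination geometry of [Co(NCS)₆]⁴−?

Summing ligand charges against the −4 overall charge gives an oxidation state of +2 for cobalt.
Cobalt is a group-9 element; Co(II) is therefore d⁷.
With 6 monodentate ligands the coordination number is 6.
Six donors around a single metal centre give an octahedral coordination sphere.

octahedral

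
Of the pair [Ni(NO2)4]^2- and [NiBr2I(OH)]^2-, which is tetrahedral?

For [Ni(NO2)4]^2-: Ligand charges: each nitro (N-bound nitrite) is −1. With an overall charge of −2 the nickel centre must be in the +2 oxidation state. Ni sits in group 10, so the d-electron count is 10 − 2 = 8. Nitro (N-bound nitrite) is a strong-field ligand (high in the spectrochemical series). A 3d d⁸ ion with strong-field ligands gains enough CFSE to favour square planar over tetrahedral. → square planar.
For [NiBr2I(OH)]^2-: Summing ligand charges against the −2 overall charge gives an oxidation state of +2 for nickel. Group 10 minus oxidation state 2 gives a d⁸ configuration. Bromide, hydroxide, and iodide are weak-field ligands. With weak-field ligands the CFSE gain from square planar is small, so a 3d d⁸ ion takes the sterically preferred tetrahedral geometry. → tetrahedral.

[NiBr2I(OH)]^2-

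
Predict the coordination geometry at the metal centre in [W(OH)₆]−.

octahedral

Each hydroxide is −1; balancing the −1 overall charge requires W(V).
Group 6 minus oxidation state 5 gives a d¹ configuration.
With 6 monodentate ligands the coordination number is 6.
Six donors around a single metal centre give an octahedral coordination sphere.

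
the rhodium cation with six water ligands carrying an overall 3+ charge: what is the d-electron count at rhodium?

Summing ligand charges against the +3 overall charge gives an oxidation state of +3 for rhodium.
Group 9 minus oxidation state 3 gives a d⁶ configuration.

d⁶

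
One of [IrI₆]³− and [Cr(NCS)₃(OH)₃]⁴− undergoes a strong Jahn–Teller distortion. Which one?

[Cr(NCS)₃(OH)₃]⁴−

[IrI₆]³−: Ligand charges: each iodide is −1. With an overall charge of −3 the iridium centre must be in the +3 oxidation state. Group 9 minus oxidation state 3 gives a d⁶ configuration. A 5d ion has a large Δₒ and is invariably low-spin. The d⁶ configuration leaves the e_g set evenly filled (or empty) — no strong Jahn–Teller driving force.
[Cr(NCS)₃(OH)₃]⁴−: Each isothiocyanate is −1; each hydroxide is −1; balancing the −4 overall charge requires Cr(II). Chromium is a group-6 element; Cr(II) is therefore d⁴. Hydroxide and isothiocyanate are weak-field ligands for a first-row metal, so the complex is high-spin. The t₂g³e_g¹ (high-spin) configuration has an unevenly filled e_g set; the Jahn–Teller theorem predicts a tetragonal distortion (typically axial elongation) to lift the degeneracy.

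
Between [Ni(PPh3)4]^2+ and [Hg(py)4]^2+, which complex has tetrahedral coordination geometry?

[Hg(py)4]^2+

For [Ni(PPh3)4]^2+: Ligand charges: triphenylphosphine is neutral. With an overall charge of +2 the nickel centre must be in the +2 oxidation state. Ni sits in group 10, so the d-electron count is 10 − 2 = 8. Triphenylphosphine is a strong-field ligand (high in the spectrochemical series). A 3d d⁸ ion with strong-field ligands gains enough CFSE to favour square planar over tetrahedral. → square planar.
For [Hg(py)4]^2+: Pyridine is neutral; balancing the +2 overall charge requires Hg(II). Hg sits in group 12, so the d-electron count is 12 − 2 = 10. A d¹⁰ ion has no crystal-field stabilisation preference between square planar and tetrahedral, so four ligands adopt the sterically favoured tetrahedral geometry. → tetrahedral.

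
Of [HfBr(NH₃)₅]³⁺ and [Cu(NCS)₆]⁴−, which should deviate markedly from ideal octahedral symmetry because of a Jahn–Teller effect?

[HfBr(NH₃)₅]³⁺: Each bromide is −1; ammonia is neutral; balancing the +3 overall charge requires Hf(IV). Group 4 minus oxidation state 4 gives a d⁰ configuration. The d⁰ configuration leaves the e_g set evenly filled (or empty) — no strong Jahn–Teller driving force.
[Cu(NCS)₆]⁴−: Summing ligand charges against the −4 overall charge gives an oxidation state of +2 for copper. Cu sits in group 11, so the d-electron count is 11 − 2 = 9. The t₂g⁶e_g³ configuration has an unevenly filled e_g set; the Jahn–Teller theorem predicts a tetragonal distortion (typically axial elongation) to lift the degeneracy.

[Cu(NCS)₆]⁴−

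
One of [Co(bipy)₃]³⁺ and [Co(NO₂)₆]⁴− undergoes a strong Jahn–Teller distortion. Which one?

[Co(NO₂)₆]⁴−

[Co(bipy)₃]³⁺: Ligand charges: 2,2′-bipyridine is neutral. With an overall charge of +3 the cobalt centre must be in the +3 oxidation state. Co sits in group 9, so the d-electron count is 9 − 3 = 6. Co(III) has an exceptionally large octahedral splitting and is low-spin with essentially every ligand except fluoride. The d⁶ configuration leaves the e_g set evenly filled (or empty) — no strong Jahn–Teller driving force.
[Co(NO₂)₆]⁴−: Each nitro (N-bound nitrite) is −1; balancing the −4 overall charge requires Co(II). Group 9 minus oxidation state 2 gives a d⁷ configuration. Nitro (N-bound nitrite) is a strong-field ligand (high in the spectrochemical series) for a first-row metal, so the complex is low-spin. The t₂g⁶e_g¹ (low-spin) configuration has an unevenly filled e_g set; the Jahn–Teller theorem predicts a tetragonal distortion (typically axial elongation) to lift the degeneracy.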